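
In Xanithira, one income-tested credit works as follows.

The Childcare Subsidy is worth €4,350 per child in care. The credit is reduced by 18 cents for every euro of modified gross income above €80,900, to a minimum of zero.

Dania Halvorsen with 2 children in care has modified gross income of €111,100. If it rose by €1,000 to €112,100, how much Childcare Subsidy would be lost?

At €111,100 — base = 2 × €4,350 = €8,700. 18% of the €30,200 excess over €80,900 is €5,436; credit = €8,700 − €5,436 = €3,264.
At €112,100 — base = 2 × €4,350 = €8,700. 18% of the €31,200 excess over €80,900 is €5,616; credit = €8,700 − €5,616 = €3,084.
Lost: €3,264 − €3,084 = €180.

€180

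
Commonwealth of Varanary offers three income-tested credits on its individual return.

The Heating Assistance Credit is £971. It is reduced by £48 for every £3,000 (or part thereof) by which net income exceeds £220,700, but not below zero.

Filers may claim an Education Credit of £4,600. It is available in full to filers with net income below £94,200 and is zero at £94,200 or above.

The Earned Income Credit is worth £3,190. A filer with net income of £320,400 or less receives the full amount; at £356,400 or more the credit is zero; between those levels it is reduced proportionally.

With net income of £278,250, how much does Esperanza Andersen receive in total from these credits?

£3,201

Heating Assistance Credit: income exceeds £220,700 by £57,550, which is 20 full-or-partial £3,000 increments; reduction = 20 × £48 = £960, leaving £11.
Education Credit: £278,250 meets or exceeds the £94,200 cutoff, so the credit is £0.
Earned Income Credit: £278,250 is at or below the £320,400 threshold, so the full £3,190 applies.
Total: £11 + £0 + £3,190 = £3,201.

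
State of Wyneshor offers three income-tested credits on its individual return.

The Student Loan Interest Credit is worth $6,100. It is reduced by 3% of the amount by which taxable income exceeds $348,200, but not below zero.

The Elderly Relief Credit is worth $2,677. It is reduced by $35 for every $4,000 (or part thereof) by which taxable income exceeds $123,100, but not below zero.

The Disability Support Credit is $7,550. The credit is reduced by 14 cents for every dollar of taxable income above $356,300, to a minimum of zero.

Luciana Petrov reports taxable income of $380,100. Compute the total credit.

Student Loan Interest Credit: 3% of the $31,900 excess over $348,200 is $957; credit = $6,100 − $957 = $5,143.
Elderly Relief Credit: income exceeds $123,100 by $257,000, which is 65 full-or-partial $4,000 increments; reduction = 65 × $35 = $2,275, leaving $402.
Disability Support Credit: 14% of the $23,800 excess over $356,300 is $3,332; credit = $7,550 − $3,332 = $4,218.
Total: $5,143 + $402 + $4,218 = $9,763.

$9,763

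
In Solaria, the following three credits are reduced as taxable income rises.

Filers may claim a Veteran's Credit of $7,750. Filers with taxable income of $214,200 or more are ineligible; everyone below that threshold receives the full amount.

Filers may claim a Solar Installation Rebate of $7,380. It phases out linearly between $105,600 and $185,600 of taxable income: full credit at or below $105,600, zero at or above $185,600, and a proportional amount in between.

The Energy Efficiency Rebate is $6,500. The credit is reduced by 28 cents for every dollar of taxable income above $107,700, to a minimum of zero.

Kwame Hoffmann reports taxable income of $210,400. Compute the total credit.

$7,750

Veteran's Credit: $210,400 is below the $214,200 cutoff, so the full $7,750 applies.
Solar Installation Rebate: $210,400 is at or above $185,600, so the credit is $0.
Energy Efficiency Rebate: 28% of the $102,700 excess over $107,700 is $28,756 ≥ base, so the credit is $0.
Total: $7,750 + $0 + $0 = $7,750.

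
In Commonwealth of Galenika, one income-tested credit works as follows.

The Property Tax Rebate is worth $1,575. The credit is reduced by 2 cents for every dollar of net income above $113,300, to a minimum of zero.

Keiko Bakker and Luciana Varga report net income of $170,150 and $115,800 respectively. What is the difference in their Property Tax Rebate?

Keiko ($170,150): Property Tax Rebate: 2% of the $56,850 excess over $113,300 is $1,137; credit = $1,575 − $1,137 = $438.
Luciana ($115,800): Property Tax Rebate: 2% of the $2,500 excess over $113,300 is $50; credit = $1,575 − $50 = $1,525.
Difference: |$438 − $1,525| = $1,087.

$1,087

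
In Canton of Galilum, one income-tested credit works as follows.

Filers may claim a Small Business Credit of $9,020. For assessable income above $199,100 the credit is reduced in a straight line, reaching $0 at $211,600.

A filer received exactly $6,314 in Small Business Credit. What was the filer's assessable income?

$6,314 is 6,314/9,020 of the full $9,020, so 2,706/9,020 of the $12,500 range has been used: income = $199,100 + $12,500 × 2,706/9,020 = $202,850.

$202,850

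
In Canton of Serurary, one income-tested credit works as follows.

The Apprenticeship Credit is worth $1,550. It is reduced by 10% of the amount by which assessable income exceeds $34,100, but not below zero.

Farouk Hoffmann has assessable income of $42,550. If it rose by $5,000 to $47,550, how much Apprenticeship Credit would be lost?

At $42,550 — 10% of the $8,450 excess over $34,100 is $845; credit = $1,550 − $845 = $705.
At $47,550 — 10% of the $13,450 excess over $34,100 is $1,345; credit = $1,550 − $1,345 = $205.
Lost: $705 − $205 = $500.

$500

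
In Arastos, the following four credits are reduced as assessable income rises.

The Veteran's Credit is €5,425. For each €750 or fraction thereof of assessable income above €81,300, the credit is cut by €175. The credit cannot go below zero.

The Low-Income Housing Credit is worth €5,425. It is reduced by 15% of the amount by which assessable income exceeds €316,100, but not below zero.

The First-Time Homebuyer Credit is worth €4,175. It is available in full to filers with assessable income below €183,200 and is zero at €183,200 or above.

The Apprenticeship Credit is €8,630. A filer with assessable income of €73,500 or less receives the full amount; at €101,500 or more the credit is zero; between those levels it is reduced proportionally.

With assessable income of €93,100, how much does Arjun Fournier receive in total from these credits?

Veteran's Credit: income exceeds €81,300 by €11,800, which is 16 full-or-partial €750 increments; reduction = 16 × €175 = €2,800, leaving €2,625.
Low-Income Housing Credit: €93,100 is at or below the €316,100 threshold, so the full €5,425 applies.
First-Time Homebuyer Credit: €93,100 is below the €183,200 cutoff, so the full €4,175 applies.
Apprenticeship Credit: €93,100 is €19,600 into a €28,000 phase-out range, leaving 8,400/28,000 of the credit: €8,630 × 8,400/28,000 = €2,589.
Total: €2,625 + €5,425 + €4,175 + €2,589 = €14,814.

€14,814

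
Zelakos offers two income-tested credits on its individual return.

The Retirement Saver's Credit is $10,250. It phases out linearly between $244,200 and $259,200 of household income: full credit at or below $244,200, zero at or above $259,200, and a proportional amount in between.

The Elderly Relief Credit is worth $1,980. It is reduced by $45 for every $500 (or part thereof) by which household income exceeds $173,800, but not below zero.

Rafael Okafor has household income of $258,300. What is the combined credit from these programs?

$615

Retirement Saver's Credit: $258,300 is $14,100 into a $15,000 phase-out range, leaving 900/15,000 of the credit: $10,250 × 900/15,000 = $615.
Elderly Relief Credit: income exceeds $173,800 by $84,500 → 169 increments × $45 = $7,605 ≥ base, so the credit is $0.
Total: $615 + $0 = $615.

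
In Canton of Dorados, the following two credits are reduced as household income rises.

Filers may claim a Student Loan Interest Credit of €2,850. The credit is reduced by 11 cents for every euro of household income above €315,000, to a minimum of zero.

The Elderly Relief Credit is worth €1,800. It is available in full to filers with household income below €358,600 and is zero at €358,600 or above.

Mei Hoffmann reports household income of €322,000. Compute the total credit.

Student Loan Interest Credit: 11% of the €7,000 excess over €315,000 is €770; credit = €2,850 − €770 = €2,080.
Elderly Relief Credit: €322,000 is below the €358,600 cutoff, so the full €1,800 applies.
Total: €2,080 + €1,800 = €3,880.

€3,880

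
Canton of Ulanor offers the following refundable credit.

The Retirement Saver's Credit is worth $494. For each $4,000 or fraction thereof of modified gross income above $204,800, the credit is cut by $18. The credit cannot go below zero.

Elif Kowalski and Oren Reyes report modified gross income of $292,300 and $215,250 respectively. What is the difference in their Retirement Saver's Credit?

Elif ($292,300): Retirement Saver's Credit: income exceeds $204,800 by $87,500, which is 22 full-or-partial $4,000 increments; reduction = 22 × $18 = $396, leaving $98.
Oren ($215,250): Retirement Saver's Credit: income exceeds $204,800 by $10,450, which is 3 full-or-partial $4,000 increments; reduction = 3 × $18 = $54, leaving $440.
Difference: |$98 − $440| = $342.

$342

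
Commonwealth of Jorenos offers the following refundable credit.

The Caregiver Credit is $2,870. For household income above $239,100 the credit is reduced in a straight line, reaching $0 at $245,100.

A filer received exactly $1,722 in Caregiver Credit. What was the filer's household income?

$241,500

$1,722 is 1,722/2,870 of the full $2,870, so 1,148/2,870 of the $6,000 range has been used: income = $239,100 + $6,000 × 1,148/2,870 = $241,500.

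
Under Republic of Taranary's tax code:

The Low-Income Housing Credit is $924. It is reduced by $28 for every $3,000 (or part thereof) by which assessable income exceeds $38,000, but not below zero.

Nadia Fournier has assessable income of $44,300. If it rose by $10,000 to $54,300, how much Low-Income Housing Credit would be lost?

$84

At $44,300 — income exceeds $38,000 by $6,300, which is 3 full-or-partial $3,000 increments; reduction = 3 × $28 = $84, leaving $840.
At $54,300 — income exceeds $38,000 by $16,300, which is 6 full-or-partial $3,000 increments; reduction = 6 × $28 = $168, leaving $756.
Lost: $840 − $756 = $84.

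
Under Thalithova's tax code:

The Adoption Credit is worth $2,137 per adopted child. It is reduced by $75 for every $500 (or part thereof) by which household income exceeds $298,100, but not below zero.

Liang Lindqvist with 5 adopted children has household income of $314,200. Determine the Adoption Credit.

$8,210

Adoption Credit: base = 5 × $2,137 = $10,685. income exceeds $298,100 by $16,100, which is 33 full-or-partial $500 increments; reduction = 33 × $75 = $2,475, leaving $8,210.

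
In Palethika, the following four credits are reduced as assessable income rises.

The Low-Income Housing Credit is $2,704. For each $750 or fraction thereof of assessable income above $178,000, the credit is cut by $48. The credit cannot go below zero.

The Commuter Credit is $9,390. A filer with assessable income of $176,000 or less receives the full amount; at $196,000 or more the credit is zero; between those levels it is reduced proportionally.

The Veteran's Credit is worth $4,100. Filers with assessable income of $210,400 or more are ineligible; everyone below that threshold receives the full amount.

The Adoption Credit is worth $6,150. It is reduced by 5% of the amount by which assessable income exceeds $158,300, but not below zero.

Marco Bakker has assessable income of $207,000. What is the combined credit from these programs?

Low-Income Housing Credit: income exceeds $178,000 by $29,000, which is 39 full-or-partial $750 increments; reduction = 39 × $48 = $1,872, leaving $832.
Commuter Credit: $207,000 is at or above $196,000, so the credit is $0.
Veteran's Credit: $207,000 is below the $210,400 cutoff, so the full $4,100 applies.
Adoption Credit: 5% of the $48,700 excess over $158,300 is $2,435; credit = $6,150 − $2,435 = $3,715.
Total: $832 + $0 + $4,100 + $3,715 = $8,647.

$8,647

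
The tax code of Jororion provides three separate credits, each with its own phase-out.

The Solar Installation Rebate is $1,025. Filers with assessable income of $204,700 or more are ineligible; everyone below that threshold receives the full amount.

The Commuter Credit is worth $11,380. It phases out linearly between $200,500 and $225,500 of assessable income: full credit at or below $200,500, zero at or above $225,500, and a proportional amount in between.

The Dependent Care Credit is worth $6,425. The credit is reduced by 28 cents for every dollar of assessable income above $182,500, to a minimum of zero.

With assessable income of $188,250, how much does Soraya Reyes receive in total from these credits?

$17,220

Solar Installation Rebate: $188,250 is below the $204,700 cutoff, so the full $1,025 applies.
Commuter Credit: $188,250 is at or below the $200,500 threshold, so the full $11,380 applies.
Dependent Care Credit: 28% of the $5,750 excess over $182,500 is $1,610; credit = $6,425 − $1,610 = $4,815.
Total: $1,025 + $11,380 + $4,815 = $17,220.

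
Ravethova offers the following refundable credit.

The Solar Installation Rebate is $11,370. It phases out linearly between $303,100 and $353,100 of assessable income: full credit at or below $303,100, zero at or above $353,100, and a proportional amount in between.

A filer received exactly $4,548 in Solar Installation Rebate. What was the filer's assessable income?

$333,100

$4,548 is 4,548/11,370 of the full $11,370, so 6,822/11,370 of the $50,000 range has been used: income = $303,100 + $50,000 × 6,822/11,370 = $333,100.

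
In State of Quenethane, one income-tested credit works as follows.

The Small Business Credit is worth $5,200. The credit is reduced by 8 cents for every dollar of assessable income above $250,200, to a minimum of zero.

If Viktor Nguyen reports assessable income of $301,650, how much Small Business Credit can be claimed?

$1,084

Small Business Credit: 8% of the $51,450 excess over $250,200 is $4,116; credit = $5,200 − $4,116 = $1,084.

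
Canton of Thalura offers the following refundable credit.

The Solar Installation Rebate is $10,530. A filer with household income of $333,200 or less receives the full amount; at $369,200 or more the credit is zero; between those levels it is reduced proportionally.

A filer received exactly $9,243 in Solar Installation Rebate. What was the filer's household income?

$337,600

$9,243 is 9,243/10,530 of the full $10,530, so 1,287/10,530 of the $36,000 range has been used: income = $333,200 + $36,000 × 1,287/10,530 = $337,600.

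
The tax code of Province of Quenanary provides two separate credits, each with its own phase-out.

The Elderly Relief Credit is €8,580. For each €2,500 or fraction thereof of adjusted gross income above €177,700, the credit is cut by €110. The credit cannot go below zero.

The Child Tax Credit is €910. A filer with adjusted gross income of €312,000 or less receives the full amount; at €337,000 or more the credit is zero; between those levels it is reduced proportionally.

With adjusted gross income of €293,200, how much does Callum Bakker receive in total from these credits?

Elderly Relief Credit: income exceeds €177,700 by €115,500, which is 47 full-or-partial €2,500 increments; reduction = 47 × €110 = €5,170, leaving €3,410.
Child Tax Credit: €293,200 is at or below the €312,000 threshold, so the full €910 applies.
Total: €3,410 + €910 = €4,320.

€4,320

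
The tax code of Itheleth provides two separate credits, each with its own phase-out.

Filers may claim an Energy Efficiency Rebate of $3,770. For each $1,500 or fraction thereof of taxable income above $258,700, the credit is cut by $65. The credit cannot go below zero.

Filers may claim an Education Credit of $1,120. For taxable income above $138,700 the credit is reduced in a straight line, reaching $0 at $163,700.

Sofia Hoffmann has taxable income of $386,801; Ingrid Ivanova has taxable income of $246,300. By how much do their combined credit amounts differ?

Sofia ($386,801): Energy Efficiency Rebate: income exceeds $258,700 by $128,101 → 86 increments × $65 = $5,590 ≥ base, so the credit is $0. Education Credit: $386,801 is at or above $163,700, so the credit is $0. total $0 + $0 = $0
Ingrid ($246,300): Energy Efficiency Rebate: $246,300 is at or below the $258,700 threshold, so the full $3,770 applies. Education Credit: $246,300 is at or above $163,700, so the credit is $0. total $3,770 + $0 = $3,770
Difference: |$0 − $3,770| = $3,770.

$3,770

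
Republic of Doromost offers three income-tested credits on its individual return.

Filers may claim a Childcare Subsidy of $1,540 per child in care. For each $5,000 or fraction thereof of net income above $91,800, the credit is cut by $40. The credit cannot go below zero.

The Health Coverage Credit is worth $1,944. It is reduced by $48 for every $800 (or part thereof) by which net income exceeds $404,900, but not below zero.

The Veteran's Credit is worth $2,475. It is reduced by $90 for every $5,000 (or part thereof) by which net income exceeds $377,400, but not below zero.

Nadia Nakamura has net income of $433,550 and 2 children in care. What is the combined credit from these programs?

Childcare Subsidy: base = 2 × $1,540 = $3,080. income exceeds $91,800 by $341,750, which is 69 full-or-partial $5,000 increments; reduction = 69 × $40 = $2,760, leaving $320.
Health Coverage Credit: income exceeds $404,900 by $28,650, which is 36 full-or-partial $800 increments; reduction = 36 × $48 = $1,728, leaving $216.
Veteran's Credit: income exceeds $377,400 by $56,150, which is 12 full-or-partial $5,000 increments; reduction = 12 × $90 = $1,080, leaving $1,395.
Total: $320 + $216 + $1,395 = $1,931.

$1,931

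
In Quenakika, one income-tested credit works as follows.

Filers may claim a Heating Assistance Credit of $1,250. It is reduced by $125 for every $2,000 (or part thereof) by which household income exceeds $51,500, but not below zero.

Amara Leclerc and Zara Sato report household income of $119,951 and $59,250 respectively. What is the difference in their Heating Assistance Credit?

$750

Amara ($119,951): Heating Assistance Credit: income exceeds $51,500 by $68,451 → 35 increments × $125 = $4,375 ≥ base, so the credit is $0.
Zara ($59,250): Heating Assistance Credit: income exceeds $51,500 by $7,750, which is 4 full-or-partial $2,000 increments; reduction = 4 × $125 = $500, leaving $750.
Difference: |$0 − $750| = $750.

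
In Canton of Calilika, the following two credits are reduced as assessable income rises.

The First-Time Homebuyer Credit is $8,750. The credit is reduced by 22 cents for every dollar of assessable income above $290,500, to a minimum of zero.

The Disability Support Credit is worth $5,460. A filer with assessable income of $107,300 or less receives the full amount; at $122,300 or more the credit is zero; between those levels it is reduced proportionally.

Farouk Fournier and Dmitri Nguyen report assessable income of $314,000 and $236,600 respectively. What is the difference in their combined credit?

Farouk ($314,000): First-Time Homebuyer Credit: 22% of the $23,500 excess over $290,500 is $5,170; credit = $8,750 − $5,170 = $3,580. Disability Support Credit: $314,000 is at or above $122,300, so the credit is $0. total $3,580 + $0 = $3,580
Dmitri ($236,600): First-Time Homebuyer Credit: $236,600 is at or below the $290,500 threshold, so the full $8,750 applies. Disability Support Credit: $236,600 is at or above $122,300, so the credit is $0. total $8,750 + $0 = $8,750
Difference: |$3,580 − $8,750| = $5,170.

$5,170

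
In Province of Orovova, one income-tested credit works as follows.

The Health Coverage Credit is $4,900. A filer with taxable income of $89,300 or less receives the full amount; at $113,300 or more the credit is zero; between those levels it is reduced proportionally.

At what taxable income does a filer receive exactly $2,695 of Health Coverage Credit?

$2,695 is 2,695/4,900 of the full $4,900, so 2,205/4,900 of the $24,000 range has been used: income = $89,300 + $24,000 × 2,205/4,900 = $100,100.

$100,100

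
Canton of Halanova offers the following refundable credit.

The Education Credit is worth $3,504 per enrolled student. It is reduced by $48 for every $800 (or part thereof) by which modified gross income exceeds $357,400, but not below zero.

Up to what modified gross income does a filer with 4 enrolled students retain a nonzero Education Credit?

$590,200

Full credit = 4 × $3,504 = $14,016.
After 291 increments the reduction is 291 × $48 = $13,968, leaving $48; one more increment wipes it out. Increment 291 ends at excess 291 × $800 = $232,800, so the highest qualifying income is $357,400 + $232,800 = $590,200.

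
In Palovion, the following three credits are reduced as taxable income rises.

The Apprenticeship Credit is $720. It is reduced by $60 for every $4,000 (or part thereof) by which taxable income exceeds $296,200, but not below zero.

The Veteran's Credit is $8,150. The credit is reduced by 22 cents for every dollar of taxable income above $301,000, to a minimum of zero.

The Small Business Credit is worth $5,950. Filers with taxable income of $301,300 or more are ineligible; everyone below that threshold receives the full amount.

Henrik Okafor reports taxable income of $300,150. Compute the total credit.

$14,760

Apprenticeship Credit: income exceeds $296,200 by $3,950, which is 1 full-or-partial $4,000 increment; reduction = 1 × $60 = $60, leaving $660.
Veteran's Credit: $300,150 is at or below the $301,000 threshold, so the full $8,150 applies.
Small Business Credit: $300,150 is below the $301,300 cutoff, so the full $5,950 applies.
Total: $660 + $8,150 + $5,950 = $14,760.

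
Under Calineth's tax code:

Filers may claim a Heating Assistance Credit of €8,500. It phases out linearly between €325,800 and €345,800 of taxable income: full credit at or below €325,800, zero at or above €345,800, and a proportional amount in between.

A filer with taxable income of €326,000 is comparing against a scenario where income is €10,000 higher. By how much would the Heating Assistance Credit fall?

€4,250

At €326,000 — €326,000 is €200 into a €20,000 phase-out range, leaving 19,800/20,000 of the credit: €8,500 × 19,800/20,000 = €8,415.
At €336,000 — €336,000 is €10,200 into a €20,000 phase-out range, leaving 9,800/20,000 of the credit: €8,500 × 9,800/20,000 = €4,165.
Lost: €8,415 − €4,165 = €4,250.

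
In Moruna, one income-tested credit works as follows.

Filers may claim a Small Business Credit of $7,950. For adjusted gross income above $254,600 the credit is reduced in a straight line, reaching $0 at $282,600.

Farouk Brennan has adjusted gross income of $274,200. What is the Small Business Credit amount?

$2,385

Small Business Credit: $274,200 is $19,600 into a $28,000 phase-out range, leaving 8,400/28,000 of the credit: $7,950 × 8,400/28,000 = $2,385.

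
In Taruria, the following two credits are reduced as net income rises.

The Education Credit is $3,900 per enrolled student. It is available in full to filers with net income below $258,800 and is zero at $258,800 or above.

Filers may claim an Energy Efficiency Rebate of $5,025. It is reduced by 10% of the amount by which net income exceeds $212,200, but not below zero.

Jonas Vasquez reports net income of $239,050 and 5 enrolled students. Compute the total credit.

Education Credit: base = 5 × $3,900 = $19,500. $239,050 is below the $258,800 cutoff, so the full $19,500 applies.
Energy Efficiency Rebate: 10% of the $26,850 excess over $212,200 is $2,685; credit = $5,025 − $2,685 = $2,340.
Total: $19,500 + $2,340 = $21,840.

$21,840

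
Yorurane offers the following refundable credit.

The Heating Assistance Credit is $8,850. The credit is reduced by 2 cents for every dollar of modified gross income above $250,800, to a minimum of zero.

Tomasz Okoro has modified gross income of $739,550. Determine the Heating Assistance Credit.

Heating Assistance Credit: 2% of the $488,750 excess over $250,800 is $9,775 ≥ base, so the credit is $0.

$0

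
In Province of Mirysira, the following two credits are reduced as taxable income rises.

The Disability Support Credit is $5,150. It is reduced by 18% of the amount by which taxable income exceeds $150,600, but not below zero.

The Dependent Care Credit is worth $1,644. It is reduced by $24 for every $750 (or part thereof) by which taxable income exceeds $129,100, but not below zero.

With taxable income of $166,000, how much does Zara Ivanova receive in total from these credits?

$2,822

Disability Support Credit: 18% of the $15,400 excess over $150,600 is $2,772; credit = $5,150 − $2,772 = $2,378.
Dependent Care Credit: income exceeds $129,100 by $36,900, which is 50 full-or-partial $750 increments; reduction = 50 × $24 = $1,200, leaving $444.
Total: $2,378 + $444 = $2,822.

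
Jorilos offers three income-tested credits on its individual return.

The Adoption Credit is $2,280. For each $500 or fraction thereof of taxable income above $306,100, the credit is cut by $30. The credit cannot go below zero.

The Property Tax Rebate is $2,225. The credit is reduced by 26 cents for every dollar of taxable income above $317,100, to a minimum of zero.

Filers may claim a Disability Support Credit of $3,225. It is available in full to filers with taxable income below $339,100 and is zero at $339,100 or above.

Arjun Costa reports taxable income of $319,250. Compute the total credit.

Adoption Credit: income exceeds $306,100 by $13,150, which is 27 full-or-partial $500 increments; reduction = 27 × $30 = $810, leaving $1,470.
Property Tax Rebate: 26% of the $2,150 excess over $317,100 is $559; credit = $2,225 − $559 = $1,666.
Disability Support Credit: $319,250 is below the $339,100 cutoff, so the full $3,225 applies.
Total: $1,470 + $1,666 + $3,225 = $6,361.

$6,361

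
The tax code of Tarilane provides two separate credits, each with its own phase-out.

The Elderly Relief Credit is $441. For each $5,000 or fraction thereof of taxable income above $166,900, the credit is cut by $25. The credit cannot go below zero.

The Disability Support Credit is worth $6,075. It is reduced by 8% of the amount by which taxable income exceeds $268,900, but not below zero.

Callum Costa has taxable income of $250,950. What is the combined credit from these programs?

Elderly Relief Credit: income exceeds $166,900 by $84,050, which is 17 full-or-partial $5,000 increments; reduction = 17 × $25 = $425, leaving $16.
Disability Support Credit: $250,950 is at or below the $268,900 threshold, so the full $6,075 applies.
Total: $16 + $6,075 = $6,091.

$6,091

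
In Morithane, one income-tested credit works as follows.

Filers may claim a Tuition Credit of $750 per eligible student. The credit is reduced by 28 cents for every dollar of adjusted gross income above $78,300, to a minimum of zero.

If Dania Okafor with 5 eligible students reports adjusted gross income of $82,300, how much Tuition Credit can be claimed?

Tuition Credit: base = 5 × $750 = $3,750. 28% of the $4,000 excess over $78,300 is $1,120; credit = $3,750 − $1,120 = $2,630.

$2,630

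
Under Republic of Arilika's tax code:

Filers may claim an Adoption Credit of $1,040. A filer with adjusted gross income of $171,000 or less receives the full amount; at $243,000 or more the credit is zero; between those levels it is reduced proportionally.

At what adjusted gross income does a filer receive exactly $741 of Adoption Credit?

$191,700

$741 is 741/1,040 of the full $1,040, so 299/1,040 of the $72,000 range has been used: income = $171,000 + $72,000 × 299/1,040 = $191,700.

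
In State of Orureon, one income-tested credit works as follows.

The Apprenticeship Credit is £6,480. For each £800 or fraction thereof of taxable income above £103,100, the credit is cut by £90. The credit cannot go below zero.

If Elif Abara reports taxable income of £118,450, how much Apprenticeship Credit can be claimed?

£4,680

Apprenticeship Credit: income exceeds £103,100 by £15,350, which is 20 full-or-partial £800 increments; reduction = 20 × £90 = £1,800, leaving £4,680.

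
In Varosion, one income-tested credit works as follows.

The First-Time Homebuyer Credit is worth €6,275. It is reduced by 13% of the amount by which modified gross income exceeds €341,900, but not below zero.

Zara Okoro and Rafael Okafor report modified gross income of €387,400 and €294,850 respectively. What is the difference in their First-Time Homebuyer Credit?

€5,915

Zara (€387,400): First-Time Homebuyer Credit: 13% of the €45,500 excess over €341,900 is €5,915; credit = €6,275 − €5,915 = €360.
Rafael (€294,850): First-Time Homebuyer Credit: €294,850 is at or below the €341,900 threshold, so the full €6,275 applies.
Difference: |€360 − €6,275| = €5,915.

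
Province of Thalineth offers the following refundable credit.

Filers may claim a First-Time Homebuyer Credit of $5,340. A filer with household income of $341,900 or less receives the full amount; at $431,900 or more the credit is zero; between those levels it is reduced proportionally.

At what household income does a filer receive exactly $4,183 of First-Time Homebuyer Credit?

$361,400

$4,183 is 4,183/5,340 of the full $5,340, so 1,157/5,340 of the $90,000 range has been used: income = $341,900 + $90,000 × 1,157/5,340 = $361,400.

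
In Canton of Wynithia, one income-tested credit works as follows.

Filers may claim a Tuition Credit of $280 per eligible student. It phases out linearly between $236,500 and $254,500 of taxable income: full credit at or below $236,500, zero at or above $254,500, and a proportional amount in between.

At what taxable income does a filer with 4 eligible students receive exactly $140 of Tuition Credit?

$252,250

Full credit = 4 × $280 = $1,120.
$140 is 140/1,120 of the full $1,120, so 980/1,120 of the $18,000 range has been used: income = $236,500 + $18,000 × 980/1,120 = $252,250.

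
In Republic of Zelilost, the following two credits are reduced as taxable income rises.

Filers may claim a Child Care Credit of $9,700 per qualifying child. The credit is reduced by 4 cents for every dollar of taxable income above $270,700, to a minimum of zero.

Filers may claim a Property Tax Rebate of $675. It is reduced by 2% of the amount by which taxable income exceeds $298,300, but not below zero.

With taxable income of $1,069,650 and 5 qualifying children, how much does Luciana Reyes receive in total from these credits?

Child Care Credit: base = 5 × $9,700 = $48,500. 4% of the $798,950 excess over $270,700 is $31,958; credit = $48,500 − $31,958 = $16,542.
Property Tax Rebate: 2% of the $771,350 excess over $298,300 is $15,427 ≥ base, so the credit is $0.
Total: $16,542 + $0 = $16,542.

$16,542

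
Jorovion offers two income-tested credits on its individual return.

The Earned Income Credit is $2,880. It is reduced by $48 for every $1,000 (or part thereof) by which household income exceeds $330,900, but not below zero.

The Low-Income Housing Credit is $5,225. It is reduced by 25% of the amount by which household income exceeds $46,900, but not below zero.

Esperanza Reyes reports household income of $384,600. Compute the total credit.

$288

Earned Income Credit: income exceeds $330,900 by $53,700, which is 54 full-or-partial $1,000 increments; reduction = 54 × $48 = $2,592, leaving $288.
Low-Income Housing Credit: 25% of the $337,700 excess over $46,900 is $84,425 ≥ base, so the credit is $0.
Total: $288 + $0 = $288.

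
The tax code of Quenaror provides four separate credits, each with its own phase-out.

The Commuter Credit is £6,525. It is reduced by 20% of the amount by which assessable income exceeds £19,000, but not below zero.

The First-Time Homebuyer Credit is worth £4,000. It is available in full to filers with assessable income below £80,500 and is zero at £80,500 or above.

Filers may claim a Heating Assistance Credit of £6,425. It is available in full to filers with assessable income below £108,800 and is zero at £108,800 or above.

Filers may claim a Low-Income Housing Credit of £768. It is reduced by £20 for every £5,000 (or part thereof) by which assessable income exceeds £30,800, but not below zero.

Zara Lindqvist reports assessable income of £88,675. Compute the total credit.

Commuter Credit: 20% of the £69,675 excess over £19,000 is £13,935 ≥ base, so the credit is £0.
First-Time Homebuyer Credit: £88,675 meets or exceeds the £80,500 cutoff, so the credit is £0.
Heating Assistance Credit: £88,675 is below the £108,800 cutoff, so the full £6,425 applies.
Low-Income Housing Credit: income exceeds £30,800 by £57,875, which is 12 full-or-partial £5,000 increments; reduction = 12 × £20 = £240, leaving £528.
Total: £0 + £0 + £6,425 + £528 = £6,953.

£6,953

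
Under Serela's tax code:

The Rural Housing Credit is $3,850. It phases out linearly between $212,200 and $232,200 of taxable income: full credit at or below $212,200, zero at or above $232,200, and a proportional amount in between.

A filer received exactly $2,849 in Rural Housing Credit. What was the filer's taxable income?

$2,849 is 2,849/3,850 of the full $3,850, so 1,001/3,850 of the $20,000 range has been used: income = $212,200 + $20,000 × 1,001/3,850 = $217,400.

$217,400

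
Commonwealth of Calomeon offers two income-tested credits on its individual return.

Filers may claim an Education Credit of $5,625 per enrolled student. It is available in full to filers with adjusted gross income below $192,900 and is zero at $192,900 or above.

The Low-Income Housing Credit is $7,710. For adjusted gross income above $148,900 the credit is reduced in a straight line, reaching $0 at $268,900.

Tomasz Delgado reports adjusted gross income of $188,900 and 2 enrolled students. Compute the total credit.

Education Credit: base = 2 × $5,625 = $11,250. $188,900 is below the $192,900 cutoff, so the full $11,250 applies.
Low-Income Housing Credit: $188,900 is $40,000 into a $120,000 phase-out range, leaving 80,000/120,000 of the credit: $7,710 × 80,000/120,000 = $5,140.
Total: $11,250 + $5,140 = $16,390.

$16,390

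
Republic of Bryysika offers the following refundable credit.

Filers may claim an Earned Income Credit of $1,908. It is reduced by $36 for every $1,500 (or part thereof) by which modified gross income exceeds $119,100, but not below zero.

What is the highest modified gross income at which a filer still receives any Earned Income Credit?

After 52 increments the reduction is 52 × $36 = $1,872, leaving $36; one more increment wipes it out. Increment 52 ends at excess 52 × $1,500 = $78,000, so the highest qualifying income is $119,100 + $78,000 = $197,100.

$197,100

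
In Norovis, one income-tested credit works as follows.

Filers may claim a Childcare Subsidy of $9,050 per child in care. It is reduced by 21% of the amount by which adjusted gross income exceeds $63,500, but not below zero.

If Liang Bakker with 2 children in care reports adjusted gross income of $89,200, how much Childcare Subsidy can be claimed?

$12,703

Childcare Subsidy: base = 2 × $9,050 = $18,100. 21% of the $25,700 excess over $63,500 is $5,397; credit = $18,100 − $5,397 = $12,703.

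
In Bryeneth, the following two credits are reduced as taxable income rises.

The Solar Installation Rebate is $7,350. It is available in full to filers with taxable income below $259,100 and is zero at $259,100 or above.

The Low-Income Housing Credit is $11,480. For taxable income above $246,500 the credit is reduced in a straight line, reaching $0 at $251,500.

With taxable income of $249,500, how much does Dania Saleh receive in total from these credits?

$11,942

Solar Installation Rebate: $249,500 is below the $259,100 cutoff, so the full $7,350 applies.
Low-Income Housing Credit: $249,500 is $3,000 into a $5,000 phase-out range, leaving 2,000/5,000 of the credit: $11,480 × 2,000/5,000 = $4,592.
Total: $7,350 + $4,592 = $11,942.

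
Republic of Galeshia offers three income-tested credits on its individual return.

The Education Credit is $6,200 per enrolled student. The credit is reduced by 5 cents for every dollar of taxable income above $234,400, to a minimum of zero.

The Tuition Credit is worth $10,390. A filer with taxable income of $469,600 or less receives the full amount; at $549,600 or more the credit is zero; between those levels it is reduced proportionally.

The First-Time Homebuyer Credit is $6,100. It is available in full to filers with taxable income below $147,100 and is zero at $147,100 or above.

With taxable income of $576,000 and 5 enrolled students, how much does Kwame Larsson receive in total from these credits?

$13,920

Education Credit: base = 5 × $6,200 = $31,000. 5% of the $341,600 excess over $234,400 is $17,080; credit = $31,000 − $17,080 = $13,920.
Tuition Credit: $576,000 is at or above $549,600, so the credit is $0.
First-Time Homebuyer Credit: $576,000 meets or exceeds the $147,100 cutoff, so the credit is $0.
Total: $13,920 + $0 + $0 = $13,920.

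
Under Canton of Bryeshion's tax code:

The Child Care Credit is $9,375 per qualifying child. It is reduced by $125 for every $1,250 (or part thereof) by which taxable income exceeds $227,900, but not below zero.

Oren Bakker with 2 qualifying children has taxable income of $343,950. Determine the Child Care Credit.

Child Care Credit: base = 2 × $9,375 = $18,750. income exceeds $227,900 by $116,050, which is 93 full-or-partial $1,250 increments; reduction = 93 × $125 = $11,625, leaving $7,125.

$7,125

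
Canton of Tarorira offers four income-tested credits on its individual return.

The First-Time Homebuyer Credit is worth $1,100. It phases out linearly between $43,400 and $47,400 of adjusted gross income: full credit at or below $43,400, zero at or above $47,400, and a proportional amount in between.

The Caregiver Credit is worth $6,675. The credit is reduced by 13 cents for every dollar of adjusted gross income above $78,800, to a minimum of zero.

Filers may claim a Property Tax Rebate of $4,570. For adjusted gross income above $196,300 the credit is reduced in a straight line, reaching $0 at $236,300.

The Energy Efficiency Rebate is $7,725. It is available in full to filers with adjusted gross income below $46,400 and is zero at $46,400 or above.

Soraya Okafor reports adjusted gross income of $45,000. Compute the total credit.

$19,630

First-Time Homebuyer Credit: $45,000 is $1,600 into a $4,000 phase-out range, leaving 2,400/4,000 of the credit: $1,100 × 2,400/4,000 = $660.
Caregiver Credit: $45,000 is at or below the $78,800 threshold, so the full $6,675 applies.
Property Tax Rebate: $45,000 is at or below the $196,300 threshold, so the full $4,570 applies.
Energy Efficiency Rebate: $45,000 is below the $46,400 cutoff, so the full $7,725 applies.
Total: $660 + $6,675 + $4,570 + $7,725 = $19,630.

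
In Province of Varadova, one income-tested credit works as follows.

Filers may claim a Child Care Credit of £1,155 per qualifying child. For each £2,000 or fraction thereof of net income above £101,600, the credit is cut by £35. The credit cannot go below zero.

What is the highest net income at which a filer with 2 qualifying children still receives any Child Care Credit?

£231,600

Full credit = 2 × £1,155 = £2,310.
After 65 increments the reduction is 65 × £35 = £2,275, leaving £35; one more increment wipes it out. Increment 65 ends at excess 65 × £2,000 = £130,000, so the highest qualifying income is £101,600 + £130,000 = £231,600.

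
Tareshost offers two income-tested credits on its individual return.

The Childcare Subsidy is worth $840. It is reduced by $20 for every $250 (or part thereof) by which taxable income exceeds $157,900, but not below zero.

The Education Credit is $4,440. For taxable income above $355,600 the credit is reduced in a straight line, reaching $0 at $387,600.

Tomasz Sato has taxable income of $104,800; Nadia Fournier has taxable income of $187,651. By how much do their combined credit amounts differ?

Tomasz ($104,800): Childcare Subsidy: $104,800 is at or below the $157,900 threshold, so the full $840 applies. Education Credit: $104,800 is at or below the $355,600 threshold, so the full $4,440 applies. total $840 + $4,440 = $5,280
Nadia ($187,651): Childcare Subsidy: income exceeds $157,900 by $29,751 → 120 increments × $20 = $2,400 ≥ base, so the credit is $0. Education Credit: $187,651 is at or below the $355,600 threshold, so the full $4,440 applies. total $0 + $4,440 = $4,440
Difference: |$5,280 − $4,440| = $840.

$840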